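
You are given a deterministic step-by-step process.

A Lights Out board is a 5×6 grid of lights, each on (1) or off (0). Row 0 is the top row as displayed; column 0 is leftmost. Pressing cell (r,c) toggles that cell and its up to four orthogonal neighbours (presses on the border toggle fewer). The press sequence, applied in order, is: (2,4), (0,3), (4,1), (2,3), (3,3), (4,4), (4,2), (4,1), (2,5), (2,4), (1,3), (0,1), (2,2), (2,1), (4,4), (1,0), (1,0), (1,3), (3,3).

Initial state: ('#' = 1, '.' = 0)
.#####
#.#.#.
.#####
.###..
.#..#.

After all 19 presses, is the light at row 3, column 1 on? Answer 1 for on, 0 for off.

0

gen 0: .#####
#.#.#.
.#####
.###..
.#..#.
gen 1: .#####
#.#...
.##...
.####.
.#..#.
gen 2: .#...#
#.##..
.##...
.####.
.#..#.
gen 3: .#...#
#.##..
.##...
..###.
#.#.#.
gen 4: .#...#
#.#...
.#.##.
..#.#.
#.#.#.
gen 5: .#...#
#.#...
.#..#.
...#..
#.###.
gen 6: .#...#
#.#...
.#..#.
...##.
#.#..#
gen 7: .#...#
#.#...
.#..#.
..###.
##.#.#
gen 8: .#...#
#.#...
.#..#.
.####.
..##.#
gen 9: .#...#
#.#..#
.#...#
.#####
..##.#
gen 10: .#...#
#.#.##
.#.##.
.###.#
..##.#
gen 11: .#.#.#
#..#.#
.#..#.
.###.#
..##.#
gen 12: #.##.#
##.#.#
.#..#.
.###.#
..##.#
gen 13: #.##.#
####.#
..###.
.#.#.#
..##.#
gen 14: #.##.#
#.##.#
##.##.
...#.#
..##.#
gen 15: #.##.#
#.##.#
##.##.
...###
..#.#.
gen 16: ..##.#
.###.#
.#.##.
...###
..#.#.
gen 17: #.##.#
#.##.#
##.##.
...###
..#.#.
gen 18: #.#..#
#...##
##..#.
...###
..#.#.
gen 19: #.#..#
#...##
##.##.
..#..#
..###.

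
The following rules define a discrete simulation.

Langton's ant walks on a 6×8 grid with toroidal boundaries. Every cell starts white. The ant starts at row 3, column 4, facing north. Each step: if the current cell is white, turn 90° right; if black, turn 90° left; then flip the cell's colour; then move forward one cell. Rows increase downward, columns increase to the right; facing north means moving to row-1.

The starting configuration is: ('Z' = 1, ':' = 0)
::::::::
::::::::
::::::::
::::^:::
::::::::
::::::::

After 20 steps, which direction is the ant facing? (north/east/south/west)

k=0  ::::::::
::::::::
::::::::
::::^:::
::::::::
::::::::
k=1  ::::::::
::::::::
::::::::
::::Z>::
::::::::
::::::::
k=2  ::::::::
::::::::
::::::::
::::ZZ::
:::::v::
::::::::
k=3  ::::::::
::::::::
::::::::
::::ZZ::
::::<Z::
::::::::
k=4  ::::::::
::::::::
::::::::
::::^Z::
::::ZZ::
::::::::
k=5  ::::::::
::::::::
::::::::
:::<:Z::
::::ZZ::
::::::::
k=6  ::::::::
::::::::
:::^::::
:::Z:Z::
::::ZZ::
::::::::
k=7  ::::::::
::::::::
:::Z>:::
:::Z:Z::
::::ZZ::
::::::::
k=8  ::::::::
::::::::
:::ZZ:::
:::ZvZ::
::::ZZ::
::::::::
k=9  ::::::::
::::::::
:::ZZ:::
:::<ZZ::
::::ZZ::
::::::::
k=10  ::::::::
::::::::
:::ZZ:::
::::ZZ::
:::vZZ::
::::::::
k=11  ::::::::
::::::::
:::ZZ:::
::::ZZ::
::<ZZZ::
::::::::
k=12  ::::::::
::::::::
:::ZZ:::
::^:ZZ::
::ZZZZ::
::::::::
k=13  ::::::::
::::::::
:::ZZ:::
::Z>ZZ::
::ZZZZ::
::::::::
k=14  ::::::::
::::::::
:::ZZ:::
::ZZZZ::
::ZvZZ::
::::::::
k=15  ::::::::
::::::::
:::ZZ:::
::ZZZZ::
::Z:>Z::
::::::::
k=16  ::::::::
::::::::
:::ZZ:::
::ZZ^Z::
::Z::Z::
::::::::
k=17  ::::::::
::::::::
:::ZZ:::
::Z<:Z::
::Z::Z::
::::::::
k=18  ::::::::
::::::::
:::ZZ:::
::Z::Z::
::Zv:Z::
::::::::
k=19  ::::::::
::::::::
:::ZZ:::
::Z::Z::
::<Z:Z::
::::::::
k=20  ::::::::
::::::::
:::ZZ:::
::Z::Z::
:::Z:Z::
::v:::::

south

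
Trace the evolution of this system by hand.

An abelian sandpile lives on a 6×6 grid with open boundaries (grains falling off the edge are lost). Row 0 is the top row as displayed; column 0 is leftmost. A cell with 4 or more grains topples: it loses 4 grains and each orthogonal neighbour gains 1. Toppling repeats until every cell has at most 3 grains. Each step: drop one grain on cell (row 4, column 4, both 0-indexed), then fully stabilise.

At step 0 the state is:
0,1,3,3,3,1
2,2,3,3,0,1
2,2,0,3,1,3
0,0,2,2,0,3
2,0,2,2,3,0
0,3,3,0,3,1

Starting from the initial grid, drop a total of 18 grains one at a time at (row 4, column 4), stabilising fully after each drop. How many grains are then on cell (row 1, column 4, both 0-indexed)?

3

k=0  0,1,3,3,3,1
2,2,3,3,0,1
2,2,0,3,1,3
0,0,2,2,0,3
2,0,2,2,3,0
0,3,3,0,3,1
k=1  0,1,3,3,3,1
2,2,3,3,0,1
2,2,0,3,1,3
0,0,2,2,1,3
2,0,2,3,1,1
0,3,3,1,0,2
k=2  0,1,3,3,3,1
2,2,3,3,0,1
2,2,0,3,1,3
0,0,2,2,1,3
2,0,2,3,2,1
0,3,3,1,0,2
k=3  0,1,3,3,3,1
2,2,3,3,0,1
2,2,0,3,1,3
0,0,2,2,1,3
2,0,2,3,3,1
0,3,3,1,0,2
k=4  0,1,3,3,3,1
2,2,3,3,0,1
2,2,0,3,1,3
0,0,2,3,2,3
2,0,3,0,1,2
0,3,3,2,1,2
k=5  0,1,3,3,3,1
2,2,3,3,0,1
2,2,0,3,1,3
0,0,2,3,2,3
2,0,3,0,2,2
0,3,3,2,1,2
k=6  0,1,3,3,3,1
2,2,3,3,0,1
2,2,0,3,1,3
0,0,2,3,2,3
2,0,3,0,3,2
0,3,3,2,1,2
k=7  0,1,3,3,3,1
2,2,3,3,0,1
2,2,0,3,1,3
0,0,2,3,3,3
2,0,3,1,0,3
0,3,3,2,2,2
k=8  0,1,3,3,3,1
2,2,3,3,0,1
2,2,0,3,1,3
0,0,2,3,3,3
2,0,3,1,1,3
0,3,3,2,2,2
k=9  0,1,3,3,3,1
2,2,3,3,0,1
2,2,0,3,1,3
0,0,2,3,3,3
2,0,3,1,2,3
0,3,3,2,2,2
k=10  0,1,3,3,3,1
2,2,3,3,0,1
2,2,0,3,1,3
0,0,2,3,3,3
2,0,3,1,3,3
0,3,3,2,2,2
k=11  0,2,1,2,0,2
2,3,1,2,3,2
2,2,2,2,0,1
0,0,3,1,3,2
2,0,3,3,2,1
0,3,3,2,3,3
k=12  0,2,1,2,0,2
2,3,1,2,3,2
2,2,2,2,0,1
0,0,3,1,3,2
2,0,3,3,3,1
0,3,3,2,3,3
k=13  0,2,1,2,0,2
2,3,1,2,3,2
2,2,3,3,1,1
0,1,1,0,1,3
2,2,2,3,3,3
1,0,2,1,2,0
k=14  0,2,1,2,0,2
2,3,1,2,3,2
2,2,3,3,1,2
0,1,1,1,3,0
2,2,3,0,2,1
1,0,2,2,3,1
k=15  0,2,1,2,0,2
2,3,1,2,3,2
2,2,3,3,1,2
0,1,1,1,3,0
2,2,3,0,3,1
1,0,2,2,3,1
k=16  0,2,1,2,0,2
2,3,1,2,3,2
2,2,3,3,2,2
0,1,1,2,0,1
2,2,3,1,2,2
1,0,2,3,0,2
k=17  0,2,1,2,0,2
2,3,1,2,3,2
2,2,3,3,2,2
0,1,1,2,0,1
2,2,3,1,3,2
1,0,2,3,0,2
k=18  0,2,1,2,0,2
2,3,1,2,3,2
2,2,3,3,2,2
0,1,1,2,1,1
2,2,3,2,0,3
1,0,2,3,1,2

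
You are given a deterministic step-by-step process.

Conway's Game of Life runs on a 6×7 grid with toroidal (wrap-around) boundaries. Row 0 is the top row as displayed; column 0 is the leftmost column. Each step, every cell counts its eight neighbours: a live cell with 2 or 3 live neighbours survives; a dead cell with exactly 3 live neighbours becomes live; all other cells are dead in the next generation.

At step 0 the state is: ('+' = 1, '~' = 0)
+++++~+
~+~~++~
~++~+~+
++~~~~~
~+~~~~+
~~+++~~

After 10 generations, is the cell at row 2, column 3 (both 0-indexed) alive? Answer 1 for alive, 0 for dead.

0) +++++~+
~+~~++~
~++~+~+
++~~~~~
~+~~~~+
~~+++~~
1) +~~~~~+
~~~~~~~
~~+++~+
~~~~~++
~+~+~~~
~~~~+~+
2) +~~~~++
+~~+~++
~~~++~+
+~~~~++
+~~~+~+
~~~~~++
3) ~~~~~~~
~~~+~~~
~~~+~~~
~~~+~~~
~~~~+~~
~~~~+~~
4) ~~~~~~~
~~~~~~~
~~+++~~
~~~++~~
~~~++~~
~~~~~~~
5) ~~~~~~~
~~~+~~~
~~+~+~~
~~~~~+~
~~~++~~
~~~~~~~
6) ~~~~~~~
~~~+~~~
~~~++~~
~~~~~+~
~~~~+~~
~~~~~~~
7) ~~~~~~~
~~~++~~
~~~++~~
~~~+~+~
~~~~~~~
~~~~~~~
8) ~~~~~~~
~~~++~~
~~+~~+~
~~~+~~~
~~~~~~~
~~~~~~~
9) ~~~~~~~
~~~++~~
~~+~~~~
~~~~~~~
~~~~~~~
~~~~~~~
10) ~~~~~~~
~~~+~~~
~~~+~~~
~~~~~~~
~~~~~~~
~~~~~~~

1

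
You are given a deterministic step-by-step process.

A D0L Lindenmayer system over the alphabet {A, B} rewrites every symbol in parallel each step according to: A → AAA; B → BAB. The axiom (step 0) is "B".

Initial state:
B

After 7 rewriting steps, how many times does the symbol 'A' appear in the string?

2059

0) B
1) BAB
2) BABAAABAB
3) BABAAABABAAAAAAAAABABAAABAB
4) BABAAABABAAAAAAAAABABAAABABAAAAAAAAAAAAAAAAAAAAAAAAAAABABAAABABAAAAAAAAABABAAABAB
5) BABAAABABAAAAAAAAABABAAABABAAAAAAAAAAAAAAAAAAAAAAAAAAABABA…ABABAAAAAAAAAAAAAAAAAAAAAAAAAAABABAAABABAAAAAAAAABABAAABAB  (len 243)
6) BABAAABABAAAAAAAAABABAAABABAAAAAAAAAAAAAAAAAAAAAAAAAAABABA…ABABAAAAAAAAAAAAAAAAAAAAAAAAAAABABAAABABAAAAAAAAABABAAABAB  (len 729)
7) BABAAABABAAAAAAAAABABAAABABAAAAAAAAAAAAAAAAAAAAAAAAAAABABA…ABABAAAAAAAAAAAAAAAAAAAAAAAAAAABABAAABABAAAAAAAAABABAAABAB  (len 2187)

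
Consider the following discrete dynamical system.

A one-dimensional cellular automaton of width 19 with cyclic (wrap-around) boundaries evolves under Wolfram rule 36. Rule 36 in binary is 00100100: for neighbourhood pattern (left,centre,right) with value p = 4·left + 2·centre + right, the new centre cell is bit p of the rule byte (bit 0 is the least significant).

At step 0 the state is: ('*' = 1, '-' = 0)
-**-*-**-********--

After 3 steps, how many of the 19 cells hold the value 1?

0) -**-*-**-********--
1) ---***--*----------
2) --------*----------
3) --------*----------

1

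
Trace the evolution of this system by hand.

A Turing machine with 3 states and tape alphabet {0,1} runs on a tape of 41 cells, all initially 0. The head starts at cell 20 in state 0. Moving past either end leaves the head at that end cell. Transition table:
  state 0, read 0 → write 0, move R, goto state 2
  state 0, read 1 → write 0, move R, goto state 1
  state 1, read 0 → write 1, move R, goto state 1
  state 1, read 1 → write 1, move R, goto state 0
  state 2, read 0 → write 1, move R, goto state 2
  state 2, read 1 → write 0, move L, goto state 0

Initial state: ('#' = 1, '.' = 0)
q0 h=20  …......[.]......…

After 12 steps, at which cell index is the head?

32

t=0: q0 h=20  …......[.]......…
t=1: q2 h=21  …......[.]......…
t=2: q2 h=22  ….....#[.]......…
t=3: q2 h=23  …....##[.]......…
t=4: q2 h=24  …...###[.]......…
t=5: q2 h=25  …..####[.]......…
t=6: q2 h=26  ….#####[.]......…
t=7: q2 h=27  …######[.]......…
t=8: q2 h=28  …######[.]......…
t=9: q2 h=29  …######[.]......…
t=10: q2 h=30  …######[.]......…
t=11: q2 h=31  …######[.]......…
t=12: q2 h=32  …######[.]......…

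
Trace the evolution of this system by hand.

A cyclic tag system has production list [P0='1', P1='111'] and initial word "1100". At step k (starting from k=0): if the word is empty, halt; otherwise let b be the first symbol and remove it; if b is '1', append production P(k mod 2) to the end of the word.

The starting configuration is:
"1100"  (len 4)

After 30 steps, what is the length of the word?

30

step 0: "1100"  (len 4)
step 1: "1001"  (len 4)
step 2: "001111"  (len 6)
step 3: "01111"  (len 5)
step 4: "1111"  (len 4)
step 5: "1111"  (len 4)
step 6: "111111"  (len 6)
step 7: "111111"  (len 6)
step 8: "11111111"  (len 8)
step 9: "11111111"  (len 8)
step 10: "1111111111"  (len 10)
step 11: "1111111111"  (len 10)
step 12: "111111111111"  (len 12)
step 13: "111111111111"  (len 12)
step 14: "11111111111111"  (len 14)
step 15: "11111111111111"  (len 14)
step 16: "1111111111111111"  (len 16)
step 17: "1111111111111111"  (len 16)
step 18: "111111111111111111"  (len 18)
step 19: "111111111111111111"  (len 18)
step 20: "11111111111111111111"  (len 20)
step 21: "11111111111111111111"  (len 20)
step 22: "1111111111111111111111"  (len 22)
step 23: "1111111111111111111111"  (len 22)
step 24: "111111111111111111111111"  (len 24)
step 25: "111111111111111111111111"  (len 24)
step 26: "11111111111111111111111111"  (len 26)
step 27: "11111111111111111111111111"  (len 26)
step 28: "1111111111111111111111111111"  (len 28)
step 29: "1111111111111111111111111111"  (len 28)
step 30: "111111111111111111111111111111"  (len 30)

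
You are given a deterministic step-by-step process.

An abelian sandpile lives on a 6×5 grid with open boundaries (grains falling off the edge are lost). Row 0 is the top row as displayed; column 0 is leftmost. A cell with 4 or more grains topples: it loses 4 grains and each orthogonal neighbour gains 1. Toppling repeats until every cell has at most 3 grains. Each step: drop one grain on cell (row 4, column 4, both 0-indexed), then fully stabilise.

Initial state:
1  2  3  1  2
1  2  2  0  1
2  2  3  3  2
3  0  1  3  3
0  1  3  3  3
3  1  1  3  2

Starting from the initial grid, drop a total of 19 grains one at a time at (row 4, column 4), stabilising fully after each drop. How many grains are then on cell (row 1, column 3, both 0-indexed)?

2

gen 0: 1  2  3  1  2
1  2  2  0  1
2  2  3  3  2
3  0  1  3  3
0  1  3  3  3
3  1  1  3  2
gen 1: 1  2  3  1  2
1  2  3  1  2
2  3  1  2  0
3  1  0  3  2
0  2  1  3  3
3  1  3  1  0
gen 2: 1  2  3  1  2
1  2  3  1  2
2  3  1  3  1
3  1  1  1  0
0  2  2  1  2
3  1  3  2  1
gen 3: 1  2  3  1  2
1  2  3  1  2
2  3  1  3  1
3  1  1  1  0
0  2  2  1  3
3  1  3  2  1
gen 4: 1  2  3  1  2
1  2  3  1  2
2  3  1  3  1
3  1  1  1  1
0  2  2  2  0
3  1  3  2  2
gen 5: 1  2  3  1  2
1  2  3  1  2
2  3  1  3  1
3  1  1  1  1
0  2  2  2  1
3  1  3  2  2
gen 6: 1  2  3  1  2
1  2  3  1  2
2  3  1  3  1
3  1  1  1  1
0  2  2  2  2
3  1  3  2  2
gen 7: 1  2  3  1  2
1  2  3  1  2
2  3  1  3  1
3  1  1  1  1
0  2  2  2  3
3  1  3  2  2
gen 8: 1  2  3  1  2
1  2  3  1  2
2  3  1  3  1
3  1  1  1  2
0  2  2  3  0
3  1  3  2  3
gen 9: 1  2  3  1  2
1  2  3  1  2
2  3  1  3  1
3  1  1  1  2
0  2  2  3  1
3  1  3  2  3
gen 10: 1  2  3  1  2
1  2  3  1  2
2  3  1  3  1
3  1  1  1  2
0  2  2  3  2
3  1  3  2  3
gen 11: 1  2  3  1  2
1  2  3  1  2
2  3  1  3  1
3  1  1  1  2
0  2  2  3  3
3  1  3  2  3
gen 12: 1  2  3  1  2
1  2  3  1  2
2  3  1  3  1
3  1  2  2  3
0  3  0  2  2
3  2  1  1  1
gen 13: 1  2  3  1  2
1  2  3  1  2
2  3  1  3  1
3  1  2  2  3
0  3  0  2  3
3  2  1  1  1
gen 14: 1  2  3  1  2
1  2  3  1  2
2  3  1  3  2
3  1  2  3  0
0  3  0  3  1
3  2  1  1  2
gen 15: 1  2  3  1  2
1  2  3  1  2
2  3  1  3  2
3  1  2  3  0
0  3  0  3  2
3  2  1  1  2
gen 16: 1  2  3  1  2
1  2  3  1  2
2  3  1  3  2
3  1  2  3  0
0  3  0  3  3
3  2  1  1  2
gen 17: 1  2  3  1  2
1  2  3  2  2
2  3  2  0  3
3  1  3  1  2
0  3  1  1  1
3  2  1  2  3
gen 18: 1  2  3  1  2
1  2  3  2  2
2  3  2  0  3
3  1  3  1  2
0  3  1  1  2
3  2  1  2  3
gen 19: 1  2  3  1  2
1  2  3  2  2
2  3  2  0  3
3  1  3  1  2
0  3  1  1  3
3  2  1  2  3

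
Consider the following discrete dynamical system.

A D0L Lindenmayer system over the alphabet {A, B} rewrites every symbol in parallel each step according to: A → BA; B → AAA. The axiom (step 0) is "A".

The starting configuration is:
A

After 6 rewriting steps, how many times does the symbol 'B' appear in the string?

gen 0: A
gen 1: BA
gen 2: AAABA
gen 3: BABABAAAABA
gen 4: AAABAAAABAAAABABABABAAAABA
gen 5: BABABAAAABABABABAAAABABABABAAAABAAAABAAAABAAAABABABABAAAABA
gen 6: AAABAAAABAAAABABABABAAAABAAAABAAAABAAAABABABABAAAABAAAABAA…ABABAAAABABABABAAAABABABABAAAABAAAABAAAABAAAABABABABAAAABA  (len 137)

40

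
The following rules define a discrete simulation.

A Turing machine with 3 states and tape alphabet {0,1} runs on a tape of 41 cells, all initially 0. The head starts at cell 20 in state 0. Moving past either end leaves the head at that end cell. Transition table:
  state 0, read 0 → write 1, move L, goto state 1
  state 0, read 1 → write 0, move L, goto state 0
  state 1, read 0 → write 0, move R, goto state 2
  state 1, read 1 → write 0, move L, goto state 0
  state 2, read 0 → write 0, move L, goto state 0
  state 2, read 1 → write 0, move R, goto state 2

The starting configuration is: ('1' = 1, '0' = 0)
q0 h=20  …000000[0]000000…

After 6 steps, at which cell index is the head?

20

t=0: q0 h=20  …000000[0]000000…
t=1: q1 h=19  …000000[0]100000…
t=2: q2 h=20  …000000[1]000000…
t=3: q2 h=21  …000000[0]000000…
t=4: q0 h=20  …000000[0]000000…
t=5: q1 h=19  …000000[0]100000…
t=6: q2 h=20  …000000[1]000000…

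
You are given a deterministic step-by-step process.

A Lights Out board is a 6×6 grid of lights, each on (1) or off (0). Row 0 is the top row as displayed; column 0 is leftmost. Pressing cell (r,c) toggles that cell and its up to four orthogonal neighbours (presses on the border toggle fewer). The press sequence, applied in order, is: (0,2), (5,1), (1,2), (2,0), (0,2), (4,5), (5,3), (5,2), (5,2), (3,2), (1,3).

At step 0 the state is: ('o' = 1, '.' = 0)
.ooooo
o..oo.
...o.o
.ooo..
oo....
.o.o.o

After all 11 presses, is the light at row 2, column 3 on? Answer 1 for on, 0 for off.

step 0: .ooooo
o..oo.
...o.o
.ooo..
oo....
.o.o.o
step 1: ....oo
o.ooo.
...o.o
.ooo..
oo....
.o.o.o
step 2: ....oo
o.ooo.
...o.o
.ooo..
o.....
o.oo.o
step 3: ..o.oo
oo..o.
..oo.o
.ooo..
o.....
o.oo.o
step 4: ..o.oo
.o..o.
oooo.o
oooo..
o.....
o.oo.o
step 5: .o.ooo
.oo.o.
oooo.o
oooo..
o.....
o.oo.o
step 6: .o.ooo
.oo.o.
oooo.o
oooo.o
o...oo
o.oo..
step 7: .o.ooo
.oo.o.
oooo.o
oooo.o
o..ooo
o...o.
step 8: .o.ooo
.oo.o.
oooo.o
oooo.o
o.oooo
ooooo.
step 9: .o.ooo
.oo.o.
oooo.o
oooo.o
o..ooo
o...o.
step 10: .o.ooo
.oo.o.
oo.o.o
o....o
o.oooo
o...o.
step 11: .o..oo
.o.o..
oo...o
o....o
o.oooo
o...o.

0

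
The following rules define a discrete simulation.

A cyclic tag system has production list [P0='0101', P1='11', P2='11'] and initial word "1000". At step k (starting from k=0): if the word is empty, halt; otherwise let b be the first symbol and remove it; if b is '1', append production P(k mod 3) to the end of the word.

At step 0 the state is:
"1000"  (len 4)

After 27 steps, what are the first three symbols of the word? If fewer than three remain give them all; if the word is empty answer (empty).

101

step 0: "1000"  (len 4)
step 1: "0000101"  (len 7)
step 2: "000101"  (len 6)
step 3: "00101"  (len 5)
step 4: "0101"  (len 4)
step 5: "101"  (len 3)
step 6: "0111"  (len 4)
step 7: "111"  (len 3)
step 8: "1111"  (len 4)
step 9: "11111"  (len 5)
step 10: "11110101"  (len 8)
step 11: "111010111"  (len 9)
step 12: "1101011111"  (len 10)
step 13: "1010111110101"  (len 13)
step 14: "01011111010111"  (len 14)
step 15: "1011111010111"  (len 13)
step 16: "0111110101110101"  (len 16)
step 17: "111110101110101"  (len 15)
step 18: "1111010111010111"  (len 16)
step 19: "1110101110101110101"  (len 19)
step 20: "11010111010111010111"  (len 20)
step 21: "101011101011101011111"  (len 21)
step 22: "010111010111010111110101"  (len 24)
step 23: "10111010111010111110101"  (len 23)
step 24: "011101011101011111010111"  (len 24)
step 25: "11101011101011111010111"  (len 23)
step 26: "110101110101111101011111"  (len 24)
step 27: "1010111010111110101111111"  (len 25)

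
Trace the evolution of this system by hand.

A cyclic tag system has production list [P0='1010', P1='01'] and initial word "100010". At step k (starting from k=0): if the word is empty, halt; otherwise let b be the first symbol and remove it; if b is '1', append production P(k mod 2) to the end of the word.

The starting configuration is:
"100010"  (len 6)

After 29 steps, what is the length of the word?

33

0) "100010"  (len 6)
1) "000101010"  (len 9)
2) "00101010"  (len 8)
3) "0101010"  (len 7)
4) "101010"  (len 6)
5) "010101010"  (len 9)
6) "10101010"  (len 8)
7) "01010101010"  (len 11)
8) "1010101010"  (len 10)
9) "0101010101010"  (len 13)
10) "101010101010"  (len 12)
11) "010101010101010"  (len 15)
12) "10101010101010"  (len 14)
13) "01010101010101010"  (len 17)
14) "1010101010101010"  (len 16)
15) "0101010101010101010"  (len 19)
16) "101010101010101010"  (len 18)
17) "010101010101010101010"  (len 21)
18) "10101010101010101010"  (len 20)
19) "01010101010101010101010"  (len 23)
20) "1010101010101010101010"  (len 22)
21) "0101010101010101010101010"  (len 25)
22) "101010101010101010101010"  (len 24)
23) "010101010101010101010101010"  (len 27)
24) "10101010101010101010101010"  (len 26)
25) "01010101010101010101010101010"  (len 29)
26) "1010101010101010101010101010"  (len 28)
27) "0101010101010101010101010101010"  (len 31)
28) "101010101010101010101010101010"  (len 30)
29) "010101010101010101010101010101010"  (len 33)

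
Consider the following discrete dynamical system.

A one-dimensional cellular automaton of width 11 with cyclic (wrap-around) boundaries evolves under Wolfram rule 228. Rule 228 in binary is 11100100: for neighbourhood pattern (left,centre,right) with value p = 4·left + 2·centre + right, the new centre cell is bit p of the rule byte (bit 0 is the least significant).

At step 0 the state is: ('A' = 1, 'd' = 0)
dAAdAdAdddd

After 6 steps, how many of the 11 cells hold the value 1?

1

0) dAAdAdAdddd
1) ddAAAAAdddd
2) dddAAAAdddd
3) ddddAAAdddd
4) dddddAAdddd
5) ddddddAdddd
6) ddddddAdddd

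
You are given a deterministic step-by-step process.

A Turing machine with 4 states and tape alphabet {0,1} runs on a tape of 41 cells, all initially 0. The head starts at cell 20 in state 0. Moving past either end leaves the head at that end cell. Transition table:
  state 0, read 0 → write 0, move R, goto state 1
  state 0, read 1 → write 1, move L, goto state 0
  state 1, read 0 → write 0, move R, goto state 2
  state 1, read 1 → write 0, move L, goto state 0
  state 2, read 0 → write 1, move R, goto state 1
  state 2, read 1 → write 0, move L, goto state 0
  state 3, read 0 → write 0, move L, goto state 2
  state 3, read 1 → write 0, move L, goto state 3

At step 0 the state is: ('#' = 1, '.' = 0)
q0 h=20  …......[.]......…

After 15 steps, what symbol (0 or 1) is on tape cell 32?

t=0: q0 h=20  …......[.]......…
t=1: q1 h=21  …......[.]......…
t=2: q2 h=22  …......[.]......…
t=3: q1 h=23  ….....#[.]......…
t=4: q2 h=24  …....#.[.]......…
t=5: q1 h=25  …...#.#[.]......…
t=6: q2 h=26  …..#.#.[.]......…
t=7: q1 h=27  ….#.#.#[.]......…
t=8: q2 h=28  …#.#.#.[.]......…
t=9: q1 h=29  ….#.#.#[.]......…
t=10: q2 h=30  …#.#.#.[.]......…
t=11: q1 h=31  ….#.#.#[.]......…
t=12: q2 h=32  …#.#.#.[.]......…
t=13: q1 h=33  ….#.#.#[.]......…
t=14: q2 h=34  …#.#.#.[.]......|
t=15: q1 h=35  ….#.#.#[.].....|

1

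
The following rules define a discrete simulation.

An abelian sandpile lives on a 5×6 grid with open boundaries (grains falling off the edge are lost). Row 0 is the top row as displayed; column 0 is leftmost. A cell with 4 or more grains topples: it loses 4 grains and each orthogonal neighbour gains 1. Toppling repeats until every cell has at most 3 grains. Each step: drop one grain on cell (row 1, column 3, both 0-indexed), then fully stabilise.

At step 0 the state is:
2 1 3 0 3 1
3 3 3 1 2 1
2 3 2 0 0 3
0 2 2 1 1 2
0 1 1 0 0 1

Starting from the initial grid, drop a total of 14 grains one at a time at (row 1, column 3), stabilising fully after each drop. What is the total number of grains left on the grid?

53

t=0: 2 1 3 0 3 1
3 3 3 1 2 1
2 3 2 0 0 3
0 2 2 1 1 2
0 1 1 0 0 1
t=1: 2 1 3 0 3 1
3 3 3 2 2 1
2 3 2 0 0 3
0 2 2 1 1 2
0 1 1 0 0 1
t=2: 2 1 3 0 3 1
3 3 3 3 2 1
2 3 2 0 0 3
0 2 2 1 1 2
0 1 1 0 0 1
t=3: 3 3 0 2 3 1
1 2 3 1 3 1
0 2 0 2 0 3
1 3 3 1 1 2
0 1 1 0 0 1
t=4: 3 3 0 2 3 1
1 2 3 2 3 1
0 2 0 2 0 3
1 3 3 1 1 2
0 1 1 0 0 1
t=5: 3 3 0 2 3 1
1 2 3 3 3 1
0 2 0 2 0 3
1 3 3 1 1 2
0 1 1 0 0 1
t=6: 3 3 2 0 1 2
1 3 0 3 1 2
0 2 1 3 1 3
1 3 3 1 1 2
0 1 1 0 0 1
t=7: 3 3 2 1 1 2
1 3 1 1 2 2
0 2 2 0 2 3
1 3 3 2 1 2
0 1 1 0 0 1
t=8: 3 3 2 1 1 2
1 3 1 2 2 2
0 2 2 0 2 3
1 3 3 2 1 2
0 1 1 0 0 1
t=9: 3 3 2 1 1 2
1 3 1 3 2 2
0 2 2 0 2 3
1 3 3 2 1 2
0 1 1 0 0 1
t=10: 3 3 2 2 1 2
1 3 2 0 3 2
0 2 2 1 2 3
1 3 3 2 1 2
0 1 1 0 0 1
t=11: 3 3 2 2 1 2
1 3 2 1 3 2
0 2 2 1 2 3
1 3 3 2 1 2
0 1 1 0 0 1
t=12: 3 3 2 2 1 2
1 3 2 2 3 2
0 2 2 1 2 3
1 3 3 2 1 2
0 1 1 0 0 1
t=13: 3 3 2 2 1 2
1 3 2 3 3 2
0 2 2 1 2 3
1 3 3 2 1 2
0 1 1 0 0 1
t=14: 3 3 2 3 2 2
1 3 3 1 0 3
0 2 2 2 3 3
1 3 3 2 1 2
0 1 1 0 0 1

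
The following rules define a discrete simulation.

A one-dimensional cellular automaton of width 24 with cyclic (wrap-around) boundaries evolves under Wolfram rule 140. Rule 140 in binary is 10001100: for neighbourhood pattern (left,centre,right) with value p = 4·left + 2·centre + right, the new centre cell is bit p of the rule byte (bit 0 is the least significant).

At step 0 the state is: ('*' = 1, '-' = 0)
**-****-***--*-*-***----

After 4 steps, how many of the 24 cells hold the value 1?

6

0) **-****-***--*-*-***----
1) *--***--**---*-*-**-----
2) *--**---*----*-*-*------
3) *--*----*----*-*-*------
4) *--*----*----*-*-*------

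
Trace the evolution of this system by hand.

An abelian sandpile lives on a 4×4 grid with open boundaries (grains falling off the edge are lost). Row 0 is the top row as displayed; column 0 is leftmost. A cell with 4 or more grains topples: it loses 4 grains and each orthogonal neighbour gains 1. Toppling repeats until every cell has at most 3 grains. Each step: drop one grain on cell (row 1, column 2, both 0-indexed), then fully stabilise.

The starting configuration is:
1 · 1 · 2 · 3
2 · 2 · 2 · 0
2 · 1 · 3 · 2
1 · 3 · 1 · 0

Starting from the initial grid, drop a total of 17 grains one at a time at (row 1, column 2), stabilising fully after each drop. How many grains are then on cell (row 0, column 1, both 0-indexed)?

2

[0] 1 · 1 · 2 · 3
2 · 2 · 2 · 0
2 · 1 · 3 · 2
1 · 3 · 1 · 0
[1] 1 · 1 · 2 · 3
2 · 2 · 3 · 0
2 · 1 · 3 · 2
1 · 3 · 1 · 0
[2] 1 · 1 · 3 · 3
2 · 3 · 1 · 1
2 · 2 · 0 · 3
1 · 3 · 2 · 0
[3] 1 · 1 · 3 · 3
2 · 3 · 2 · 1
2 · 2 · 0 · 3
1 · 3 · 2 · 0
[4] 1 · 1 · 3 · 3
2 · 3 · 3 · 1
2 · 2 · 0 · 3
1 · 3 · 2 · 0
[5] 1 · 3 · 1 · 0
3 · 0 · 2 · 3
2 · 3 · 1 · 3
1 · 3 · 2 · 0
[6] 1 · 3 · 1 · 0
3 · 0 · 3 · 3
2 · 3 · 1 · 3
1 · 3 · 2 · 0
[7] 1 · 3 · 2 · 1
3 · 1 · 1 · 1
2 · 3 · 3 · 0
1 · 3 · 2 · 1
[8] 1 · 3 · 2 · 1
3 · 1 · 2 · 1
2 · 3 · 3 · 0
1 · 3 · 2 · 1
[9] 1 · 3 · 2 · 1
3 · 1 · 3 · 1
2 · 3 · 3 · 0
1 · 3 · 2 · 1
[10] 1 · 3 · 3 · 1
3 · 3 · 1 · 2
3 · 1 · 2 · 1
2 · 1 · 0 · 2
[11] 1 · 3 · 3 · 1
3 · 3 · 2 · 2
3 · 1 · 2 · 1
2 · 1 · 0 · 2
[12] 1 · 3 · 3 · 1
3 · 3 · 3 · 2
3 · 1 · 2 · 1
2 · 1 · 0 · 2
[13] 3 · 1 · 1 · 2
1 · 2 · 2 · 3
0 · 3 · 3 · 1
3 · 1 · 0 · 2
[14] 3 · 1 · 1 · 2
1 · 2 · 3 · 3
0 · 3 · 3 · 1
3 · 1 · 0 · 2
[15] 3 · 2 · 2 · 3
2 · 0 · 3 · 0
1 · 1 · 1 · 3
3 · 2 · 1 · 2
[16] 3 · 2 · 3 · 3
2 · 1 · 0 · 1
1 · 1 · 2 · 3
3 · 2 · 1 · 2
[17] 3 · 2 · 3 · 3
2 · 1 · 1 · 1
1 · 1 · 2 · 3
3 · 2 · 1 · 2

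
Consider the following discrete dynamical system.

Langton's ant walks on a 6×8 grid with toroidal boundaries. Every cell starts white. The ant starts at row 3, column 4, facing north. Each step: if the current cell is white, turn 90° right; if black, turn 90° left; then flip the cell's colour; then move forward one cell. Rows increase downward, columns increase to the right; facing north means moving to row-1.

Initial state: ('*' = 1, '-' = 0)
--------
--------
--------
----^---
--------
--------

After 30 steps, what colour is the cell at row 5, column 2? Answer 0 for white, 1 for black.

1

0) --------
--------
--------
----^---
--------
--------
1) --------
--------
--------
----*>--
--------
--------
2) --------
--------
--------
----**--
-----v--
--------
3) --------
--------
--------
----**--
----<*--
--------
4) --------
--------
--------
----^*--
----**--
--------
5) --------
--------
--------
---<-*--
----**--
--------
6) --------
--------
---^----
---*-*--
----**--
--------
7) --------
--------
---*>---
---*-*--
----**--
--------
8) --------
--------
---**---
---*v*--
----**--
--------
9) --------
--------
---**---
---<**--
----**--
--------
10) --------
--------
---**---
----**--
---v**--
--------
11) --------
--------
---**---
----**--
--<***--
--------
12) --------
--------
---**---
--^-**--
--****--
--------
13) --------
--------
---**---
--*>**--
--****--
--------
14) --------
--------
---**---
--****--
--*v**--
--------
15) --------
--------
---**---
--****--
--*->*--
--------
16) --------
--------
---**---
--**^*--
--*--*--
--------
17) --------
--------
---**---
--*<-*--
--*--*--
--------
18) --------
--------
---**---
--*--*--
--*v-*--
--------
19) --------
--------
---**---
--*--*--
--<*-*--
--------
20) --------
--------
---**---
--*--*--
---*-*--
--v-----
21) --------
--------
---**---
--*--*--
---*-*--
-<*-----
22) --------
--------
---**---
--*--*--
-^-*-*--
-**-----
23) --------
--------
---**---
--*--*--
-*>*-*--
-**-----
24) --------
--------
---**---
--*--*--
-***-*--
-*v-----
25) --------
--------
---**---
--*--*--
-***-*--
-*->----
26) ---v----
--------
---**---
--*--*--
-***-*--
-*-*----
27) --<*----
--------
---**---
--*--*--
-***-*--
-*-*----
28) --**----
--------
---**---
--*--*--
-***-*--
-*^*----
29) --**----
--------
---**---
--*--*--
-***-*--
-**>----
30) --**----
--------
---**---
--*--*--
-**^-*--
-**-----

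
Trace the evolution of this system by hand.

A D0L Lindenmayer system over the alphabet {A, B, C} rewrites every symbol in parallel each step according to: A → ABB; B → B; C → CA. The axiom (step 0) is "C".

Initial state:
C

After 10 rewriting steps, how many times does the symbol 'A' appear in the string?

step 0: C
step 1: CA
step 2: CAABB
step 3: CAABBABBBB
step 4: CAABBABBBBABBBBBB
step 5: CAABBABBBBABBBBBBABBBBBBBB
step 6: CAABBABBBBABBBBBBABBBBBBBBABBBBBBBBBB
step 7: CAABBABBBBABBBBBBABBBBBBBBABBBBBBBBBBABBBBBBBBBBBB
step 8: CAABBABBBBABBBBBBABBBBBBBBABBBBBBBBBBABBBBBBBBBBBBABBBBBBBBBBBBBB
step 9: CAABBABBBBABBBBBBABBBBBBBBABBBBBBBBBBABBBBBBBBBBBBABBBBBBBBBBBBBBABBBBBBBBBBBBBBBB
step 10: CAABBABBBBABBBBBBABBBBBBBBABBBBBBBBBBABBBBBBBBBBBBABBBBBBBBBBBBBBABBBBBBBBBBBBBBBBABBBBBBBBBBBBBBBBBB

10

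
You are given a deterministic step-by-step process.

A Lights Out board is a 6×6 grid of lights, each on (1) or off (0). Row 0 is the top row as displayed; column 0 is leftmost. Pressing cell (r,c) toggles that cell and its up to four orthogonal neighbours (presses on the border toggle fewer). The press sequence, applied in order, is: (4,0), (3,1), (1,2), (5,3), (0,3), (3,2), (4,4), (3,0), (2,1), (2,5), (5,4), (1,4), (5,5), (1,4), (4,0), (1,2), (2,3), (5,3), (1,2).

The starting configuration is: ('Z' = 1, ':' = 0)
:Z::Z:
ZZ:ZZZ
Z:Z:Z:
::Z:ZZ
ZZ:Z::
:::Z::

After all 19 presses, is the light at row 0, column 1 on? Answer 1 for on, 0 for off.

1

k=0  :Z::Z:
ZZ:ZZZ
Z:Z:Z:
::Z:ZZ
ZZ:Z::
:::Z::
k=1  :Z::Z:
ZZ:ZZZ
Z:Z:Z:
Z:Z:ZZ
:::Z::
Z::Z::
k=2  :Z::Z:
ZZ:ZZZ
ZZZ:Z:
:Z::ZZ
:Z:Z::
Z::Z::
k=3  :ZZ:Z:
Z:Z:ZZ
ZZ::Z:
:Z::ZZ
:Z:Z::
Z::Z::
k=4  :ZZ:Z:
Z:Z:ZZ
ZZ::Z:
:Z::ZZ
:Z::::
Z:Z:Z:
k=5  :Z:Z::
Z:ZZZZ
ZZ::Z:
:Z::ZZ
:Z::::
Z:Z:Z:
k=6  :Z:Z::
Z:ZZZZ
ZZZ:Z:
::ZZZZ
:ZZ:::
Z:Z:Z:
k=7  :Z:Z::
Z:ZZZZ
ZZZ:Z:
::ZZ:Z
:ZZZZZ
Z:Z:::
k=8  :Z:Z::
Z:ZZZZ
:ZZ:Z:
ZZZZ:Z
ZZZZZZ
Z:Z:::
k=9  :Z:Z::
ZZZZZZ
Z:::Z:
Z:ZZ:Z
ZZZZZZ
Z:Z:::
k=10  :Z:Z::
ZZZZZ:
Z::::Z
Z:ZZ::
ZZZZZZ
Z:Z:::
k=11  :Z:Z::
ZZZZZ:
Z::::Z
Z:ZZ::
ZZZZ:Z
Z:ZZZZ
k=12  :Z:ZZ:
ZZZ::Z
Z:::ZZ
Z:ZZ::
ZZZZ:Z
Z:ZZZZ
k=13  :Z:ZZ:
ZZZ::Z
Z:::ZZ
Z:ZZ::
ZZZZ::
Z:ZZ::
k=14  :Z:Z::
ZZZZZ:
Z::::Z
Z:ZZ::
ZZZZ::
Z:ZZ::
k=15  :Z:Z::
ZZZZZ:
Z::::Z
::ZZ::
::ZZ::
::ZZ::
k=16  :ZZZ::
Z:::Z:
Z:Z::Z
::ZZ::
::ZZ::
::ZZ::
k=17  :ZZZ::
Z::ZZ:
Z::ZZZ
::Z:::
::ZZ::
::ZZ::
k=18  :ZZZ::
Z::ZZ:
Z::ZZZ
::Z:::
::Z:::
::::Z:
k=19  :Z:Z::
ZZZ:Z:
Z:ZZZZ
::Z:::
::Z:::
::::Z:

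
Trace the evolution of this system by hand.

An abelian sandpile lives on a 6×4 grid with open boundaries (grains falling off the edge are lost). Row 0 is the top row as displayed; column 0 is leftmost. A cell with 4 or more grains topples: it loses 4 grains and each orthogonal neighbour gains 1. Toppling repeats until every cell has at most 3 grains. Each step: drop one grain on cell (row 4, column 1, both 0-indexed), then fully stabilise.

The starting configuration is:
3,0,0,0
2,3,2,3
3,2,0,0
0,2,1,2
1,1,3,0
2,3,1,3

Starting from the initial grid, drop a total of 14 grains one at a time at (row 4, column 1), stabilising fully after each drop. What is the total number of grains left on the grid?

37

gen 0: 3,0,0,0
2,3,2,3
3,2,0,0
0,2,1,2
1,1,3,0
2,3,1,3
gen 1: 3,0,0,0
2,3,2,3
3,2,0,0
0,2,1,2
1,2,3,0
2,3,1,3
gen 2: 3,0,0,0
2,3,2,3
3,2,0,0
0,2,1,2
1,3,3,0
2,3,1,3
gen 3: 3,0,0,0
2,3,2,3
3,2,0,0
0,3,2,2
2,2,0,1
3,0,3,3
gen 4: 3,0,0,0
2,3,2,3
3,2,0,0
0,3,2,2
2,3,0,1
3,0,3,3
gen 5: 3,0,0,0
2,3,2,3
3,3,0,0
1,0,3,2
3,1,1,1
3,1,3,3
gen 6: 3,0,0,0
2,3,2,3
3,3,0,0
1,0,3,2
3,2,1,1
3,1,3,3
gen 7: 3,0,0,0
2,3,2,3
3,3,0,0
1,0,3,2
3,3,1,1
3,1,3,3
gen 8: 3,0,0,0
2,3,2,3
3,3,0,0
2,1,3,2
1,1,2,1
0,3,3,3
gen 9: 3,0,0,0
2,3,2,3
3,3,0,0
2,1,3,2
1,2,2,1
0,3,3,3
gen 10: 3,0,0,0
2,3,2,3
3,3,0,0
2,1,3,2
1,3,2,1
0,3,3,3
gen 11: 3,0,0,0
2,3,2,3
3,3,1,0
2,3,0,3
2,2,1,3
1,1,2,0
gen 12: 3,0,0,0
2,3,2,3
3,3,1,0
2,3,0,3
2,3,1,3
1,1,2,0
gen 13: 0,2,0,0
1,1,3,3
2,2,2,0
1,2,1,3
0,2,2,3
2,2,2,0
gen 14: 0,2,0,0
1,1,3,3
2,2,2,0
1,2,1,3
0,3,2,3
2,2,2,0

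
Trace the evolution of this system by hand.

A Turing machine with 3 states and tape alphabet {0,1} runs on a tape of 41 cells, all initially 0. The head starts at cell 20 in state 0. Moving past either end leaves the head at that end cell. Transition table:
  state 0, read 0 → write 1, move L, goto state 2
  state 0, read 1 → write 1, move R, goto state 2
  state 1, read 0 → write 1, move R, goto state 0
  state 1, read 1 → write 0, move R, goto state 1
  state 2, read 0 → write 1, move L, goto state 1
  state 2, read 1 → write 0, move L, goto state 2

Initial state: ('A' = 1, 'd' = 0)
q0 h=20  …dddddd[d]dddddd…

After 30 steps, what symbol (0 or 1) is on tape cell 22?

step 0: q0 h=20  …dddddd[d]dddddd…
step 1: q2 h=19  …dddddd[d]Addddd…
step 2: q1 h=18  …dddddd[d]AAdddd…
step 3: q0 h=19  …dddddA[A]Addddd…
step 4: q2 h=20  …ddddAA[A]dddddd…
step 5: q2 h=19  …dddddA[A]dddddd…
step 6: q2 h=18  …dddddd[A]dddddd…
step 7: q2 h=17  …dddddd[d]dddddd…
step 8: q1 h=16  …dddddd[d]Addddd…
step 9: q0 h=17  …dddddA[A]dddddd…
step 10: q2 h=18  …ddddAA[d]dddddd…
step 11: q1 h=17  …dddddA[A]Addddd…
step 12: q1 h=18  …ddddAd[A]dddddd…
step 13: q1 h=19  …dddAdd[d]dddddd…
step 14: q0 h=20  …ddAddA[d]dddddd…
step 15: q2 h=19  …dddAdd[A]Addddd…
step 16: q2 h=18  …ddddAd[d]dAdddd…
step 17: q1 h=17  …dddddA[d]AdAddd…
step 18: q0 h=18  …ddddAA[A]dAdddd…
step 19: q2 h=19  …dddAAA[d]Addddd…
step 20: q1 h=18  …ddddAA[A]AAdddd…
step 21: q1 h=19  …dddAAd[A]Addddd…
step 22: q1 h=20  …ddAAdd[A]dddddd…
step 23: q1 h=21  …dAAddd[d]dddddd…
step 24: q0 h=22  …AAdddA[d]dddddd…
step 25: q2 h=21  …dAAddd[A]Addddd…
step 26: q2 h=20  …ddAAdd[d]dAdddd…
step 27: q1 h=19  …dddAAd[d]AdAddd…
step 28: q0 h=20  …ddAAdA[A]dAdddd…
step 29: q2 h=21  …dAAdAA[d]Addddd…
step 30: q1 h=20  …ddAAdA[A]AAdddd…

1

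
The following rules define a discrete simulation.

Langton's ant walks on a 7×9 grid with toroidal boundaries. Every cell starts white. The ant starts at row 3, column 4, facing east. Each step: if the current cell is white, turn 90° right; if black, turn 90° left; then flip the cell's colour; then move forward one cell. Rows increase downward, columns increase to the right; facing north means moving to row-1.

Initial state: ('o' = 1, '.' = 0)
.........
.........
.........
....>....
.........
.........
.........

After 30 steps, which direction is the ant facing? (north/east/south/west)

k=0  .........
.........
.........
....>....
.........
.........
.........
k=1  .........
.........
.........
....o....
....v....
.........
.........
k=2  .........
.........
.........
....o....
...<o....
.........
.........
k=3  .........
.........
.........
...^o....
...oo....
.........
.........
k=4  .........
.........
.........
...o>....
...oo....
.........
.........
k=5  .........
.........
....^....
...o.....
...oo....
.........
.........
k=6  .........
.........
....o>...
...o.....
...oo....
.........
.........
k=7  .........
.........
....oo...
...o.v...
...oo....
.........
.........
k=8  .........
.........
....oo...
...o<o...
...oo....
.........
.........
k=9  .........
.........
....^o...
...ooo...
...oo....
.........
.........
k=10  .........
.........
...<.o...
...ooo...
...oo....
.........
.........
k=11  .........
...^.....
...o.o...
...ooo...
...oo....
.........
.........
k=12  .........
...o>....
...o.o...
...ooo...
...oo....
.........
.........
k=13  .........
...oo....
...ovo...
...ooo...
...oo....
.........
.........
k=14  .........
...oo....
...<oo...
...ooo...
...oo....
.........
.........
k=15  .........
...oo....
....oo...
...voo...
...oo....
.........
.........
k=16  .........
...oo....
....oo...
....>o...
...oo....
.........
.........
k=17  .........
...oo....
....^o...
.....o...
...oo....
.........
.........
k=18  .........
...oo....
...<.o...
.....o...
...oo....
.........
.........
k=19  .........
...^o....
...o.o...
.....o...
...oo....
.........
.........
k=20  .........
..<.o....
...o.o...
.....o...
...oo....
.........
.........
k=21  ..^......
..o.o....
...o.o...
.....o...
...oo....
.........
.........
k=22  ..o>.....
..o.o....
...o.o...
.....o...
...oo....
.........
.........
k=23  ..oo.....
..ovo....
...o.o...
.....o...
...oo....
.........
.........
k=24  ..oo.....
..<oo....
...o.o...
.....o...
...oo....
.........
.........
k=25  ..oo.....
...oo....
..vo.o...
.....o...
...oo....
.........
.........
k=26  ..oo.....
...oo....
.<oo.o...
.....o...
...oo....
.........
.........
k=27  ..oo.....
.^.oo....
.ooo.o...
.....o...
...oo....
.........
.........
k=28  ..oo.....
.o>oo....
.ooo.o...
.....o...
...oo....
.........
.........
k=29  ..oo.....
.oooo....
.ovo.o...
.....o...
...oo....
.........
.........
k=30  ..oo.....
.oooo....
.o.>.o...
.....o...
...oo....
.........
.........

east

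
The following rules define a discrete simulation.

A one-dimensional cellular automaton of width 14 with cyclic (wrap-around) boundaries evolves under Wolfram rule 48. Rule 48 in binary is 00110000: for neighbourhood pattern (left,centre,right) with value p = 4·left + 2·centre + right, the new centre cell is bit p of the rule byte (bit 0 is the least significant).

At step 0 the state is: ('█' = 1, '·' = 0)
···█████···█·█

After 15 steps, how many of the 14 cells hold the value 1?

3

[0] ···█████···█·█
[1] █·······█···█·
[2] ·█·······█···█
[3] █·█·······█···
[4] ·█·█·······█··
[5] ··█·█·······█·
[6] ···█·█·······█
[7] █···█·█·······
[8] ·█···█·█······
[9] ··█···█·█·····
[10] ···█···█·█····
[11] ····█···█·█···
[12] ·····█···█·█··
[13] ······█···█·█·
[14] ·······█···█·█
[15] █·······█···█·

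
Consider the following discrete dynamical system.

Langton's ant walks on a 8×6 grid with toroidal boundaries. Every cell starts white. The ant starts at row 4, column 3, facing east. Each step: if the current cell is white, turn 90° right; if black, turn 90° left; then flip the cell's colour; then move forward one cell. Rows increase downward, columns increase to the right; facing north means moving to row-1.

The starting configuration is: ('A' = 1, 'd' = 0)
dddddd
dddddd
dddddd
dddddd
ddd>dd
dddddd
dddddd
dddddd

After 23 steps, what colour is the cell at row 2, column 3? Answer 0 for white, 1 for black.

0) dddddd
dddddd
dddddd
dddddd
ddd>dd
dddddd
dddddd
dddddd
1) dddddd
dddddd
dddddd
dddddd
dddAdd
dddvdd
dddddd
dddddd
2) dddddd
dddddd
dddddd
dddddd
dddAdd
dd<Add
dddddd
dddddd
3) dddddd
dddddd
dddddd
dddddd
dd^Add
ddAAdd
dddddd
dddddd
4) dddddd
dddddd
dddddd
dddddd
ddA>dd
ddAAdd
dddddd
dddddd
5) dddddd
dddddd
dddddd
ddd^dd
ddAddd
ddAAdd
dddddd
dddddd
6) dddddd
dddddd
dddddd
dddA>d
ddAddd
ddAAdd
dddddd
dddddd
7) dddddd
dddddd
dddddd
dddAAd
ddAdvd
ddAAdd
dddddd
dddddd
8) dddddd
dddddd
dddddd
dddAAd
ddA<Ad
ddAAdd
dddddd
dddddd
9) dddddd
dddddd
dddddd
ddd^Ad
ddAAAd
ddAAdd
dddddd
dddddd
10) dddddd
dddddd
dddddd
dd<dAd
ddAAAd
ddAAdd
dddddd
dddddd
11) dddddd
dddddd
dd^ddd
ddAdAd
ddAAAd
ddAAdd
dddddd
dddddd
12) dddddd
dddddd
ddA>dd
ddAdAd
ddAAAd
ddAAdd
dddddd
dddddd
13) dddddd
dddddd
ddAAdd
ddAvAd
ddAAAd
ddAAdd
dddddd
dddddd
14) dddddd
dddddd
ddAAdd
dd<AAd
ddAAAd
ddAAdd
dddddd
dddddd
15) dddddd
dddddd
ddAAdd
dddAAd
ddvAAd
ddAAdd
dddddd
dddddd
16) dddddd
dddddd
ddAAdd
dddAAd
ddd>Ad
ddAAdd
dddddd
dddddd
17) dddddd
dddddd
ddAAdd
ddd^Ad
ddddAd
ddAAdd
dddddd
dddddd
18) dddddd
dddddd
ddAAdd
dd<dAd
ddddAd
ddAAdd
dddddd
dddddd
19) dddddd
dddddd
dd^Add
ddAdAd
ddddAd
ddAAdd
dddddd
dddddd
20) dddddd
dddddd
d<dAdd
ddAdAd
ddddAd
ddAAdd
dddddd
dddddd
21) dddddd
d^dddd
dAdAdd
ddAdAd
ddddAd
ddAAdd
dddddd
dddddd
22) dddddd
dA>ddd
dAdAdd
ddAdAd
ddddAd
ddAAdd
dddddd
dddddd
23) dddddd
dAAddd
dAvAdd
ddAdAd
ddddAd
ddAAdd
dddddd
dddddd

1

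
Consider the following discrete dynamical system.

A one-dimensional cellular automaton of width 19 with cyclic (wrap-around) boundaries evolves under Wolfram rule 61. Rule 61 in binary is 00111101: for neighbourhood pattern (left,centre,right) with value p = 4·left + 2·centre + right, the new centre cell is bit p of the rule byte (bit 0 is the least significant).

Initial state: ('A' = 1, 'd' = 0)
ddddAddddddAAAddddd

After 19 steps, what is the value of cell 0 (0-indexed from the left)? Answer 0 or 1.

1

[0] ddddAddddddAAAddddd
[1] AAAdAAAAAAdAddAAAAA
[2] dddAAdddddAAAdAdddd
[3] AAdAdAAAAdAddAAAAAA
[4] ddAAAAdddAAAdAddddd
[5] AdAdddAAdAddAAAAAAA
[6] dAAAAdAdAAAdAdddddd
[7] dAdddAAAAddAAAAAAAA
[8] AAAAdAdddAdAddddddd
[9] AdddAAAAdAAAAAAAAAd
[10] AAAdAdddAAddddddddA
[11] dddAAAAdAdAAAAAAAdA
[12] AAdAdddAAAAddddddAA
[13] ddAAAAdAdddAAAAAdAd
[14] AdAdddAAAAdAddddAAA
[15] dAAAAdAdddAAAAAdAdd
[16] dAdddAAAAdAddddAAAA
[17] AAAAdAdddAAAAAdAddd
[18] AdddAAAAdAddddAAAAd
[19] AAAdAdddAAAAAdAdddA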